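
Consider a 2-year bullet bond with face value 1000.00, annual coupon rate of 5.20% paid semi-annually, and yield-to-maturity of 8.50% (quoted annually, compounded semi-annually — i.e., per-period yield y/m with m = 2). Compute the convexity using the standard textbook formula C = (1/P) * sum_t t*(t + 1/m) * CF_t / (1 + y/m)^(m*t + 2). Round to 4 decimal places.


Coupon per period c = face * coupon_rate / m = 26.000000
Periods per year m = 2; per-period yield y/m = 0.042500
Number of cashflows N = 4
Cashflows (t years, CF_t, discount factor 1/(1+y/m)^(m*t), PV):
  t = 0.5000: CF_t = 26.000000, DF = 0.959233, PV = 24.940048
  t = 1.0000: CF_t = 26.000000, DF = 0.920127, PV = 23.923307
  t = 1.5000: CF_t = 26.000000, DF = 0.882616, PV = 22.948017
  t = 2.0000: CF_t = 1026.000000, DF = 0.846634, PV = 868.646564
Price P = sum_t PV_t = 940.457936
Convexity numerator sum_t t*(t + 1/m) * CF_t / (1+y/m)^(m*t + 2):
  t = 0.5000: term = 11.474008
  t = 1.0000: term = 33.018729
  t = 1.5000: term = 63.345284
  t = 2.0000: term = 3996.326687
Convexity = (1/P) * sum = 4104.164708 / 940.457936 = 4.364007

Answer: Convexity = 4.3640


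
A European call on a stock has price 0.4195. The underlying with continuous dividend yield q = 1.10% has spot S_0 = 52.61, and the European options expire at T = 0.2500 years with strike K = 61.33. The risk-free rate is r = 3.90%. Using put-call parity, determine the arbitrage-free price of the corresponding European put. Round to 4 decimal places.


Put-call parity: C - P = S_0 * exp(-qT) - K * exp(-rT).
S_0 * exp(-qT) = 52.6100 * 0.99725378 = 52.46552125
K * exp(-rT) = 61.3300 * 0.99029738 = 60.73493814
P = C - S*exp(-qT) + K*exp(-rT)
P = 0.4195 - 52.46552125 + 60.73493814 = 8.6889

Answer: Put price = 8.6889


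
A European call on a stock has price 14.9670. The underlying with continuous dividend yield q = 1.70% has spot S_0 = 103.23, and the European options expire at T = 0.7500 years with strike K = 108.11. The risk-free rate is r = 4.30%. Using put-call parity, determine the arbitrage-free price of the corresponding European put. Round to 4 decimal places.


Answer: Put price = 17.7239

Derivation:
Put-call parity: C - P = S_0 * exp(-qT) - K * exp(-rT).
S_0 * exp(-qT) = 103.2300 * 0.98733094 = 101.92217262
K * exp(-rT) = 108.1100 * 0.96826449 = 104.67907355
P = C - S*exp(-qT) + K*exp(-rT)
P = 14.9670 - 101.92217262 + 104.67907355 = 17.7239


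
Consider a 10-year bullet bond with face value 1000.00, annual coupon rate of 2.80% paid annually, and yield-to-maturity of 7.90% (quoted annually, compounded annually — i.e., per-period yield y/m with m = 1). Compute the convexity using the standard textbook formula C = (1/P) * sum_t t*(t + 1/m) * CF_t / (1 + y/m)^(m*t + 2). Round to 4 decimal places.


Coupon per period c = face * coupon_rate / m = 28.000000
Periods per year m = 1; per-period yield y/m = 0.079000
Number of cashflows N = 10
Cashflows (t years, CF_t, discount factor 1/(1+y/m)^(m*t), PV):
  t = 1.0000: CF_t = 28.000000, DF = 0.926784, PV = 25.949954
  t = 2.0000: CF_t = 28.000000, DF = 0.858929, PV = 24.050003
  t = 3.0000: CF_t = 28.000000, DF = 0.796041, PV = 22.289160
  t = 4.0000: CF_t = 28.000000, DF = 0.737758, PV = 20.657238
  t = 5.0000: CF_t = 28.000000, DF = 0.683743, PV = 19.144799
  t = 6.0000: CF_t = 28.000000, DF = 0.633682, PV = 17.743094
  t = 7.0000: CF_t = 28.000000, DF = 0.587286, PV = 16.444017
  t = 8.0000: CF_t = 28.000000, DF = 0.544288, PV = 15.240053
  t = 9.0000: CF_t = 28.000000, DF = 0.504437, PV = 14.124238
  t = 10.0000: CF_t = 1028.000000, DF = 0.467504, PV = 480.594358
Price P = sum_t PV_t = 656.236914
Convexity numerator sum_t t*(t + 1/m) * CF_t / (1+y/m)^(m*t + 2):
  t = 1.0000: term = 44.578320
  t = 2.0000: term = 123.943428
  t = 3.0000: term = 229.737586
  t = 4.0000: term = 354.861888
  t = 5.0000: term = 493.320512
  t = 6.0000: term = 640.082221
  t = 7.0000: term = 790.957332
  t = 8.0000: term = 942.488546
  t = 9.0000: term = 1091.854201
  t = 10.0000: term = 45407.591173
Convexity = (1/P) * sum = 50119.415205 / 656.236914 = 76.373965

Answer: Convexity = 76.3740


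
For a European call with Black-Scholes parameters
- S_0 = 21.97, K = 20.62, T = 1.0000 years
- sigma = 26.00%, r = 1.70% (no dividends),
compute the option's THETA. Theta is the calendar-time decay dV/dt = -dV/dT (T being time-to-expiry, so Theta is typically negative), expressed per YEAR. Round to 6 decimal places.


Answer: Theta = -1.231449

Derivation:
d1 = 0.4392938762; d2 = 0.1792938762
phi(d1) = 0.3622473229; exp(-qT) = 1.0000000000; exp(-rT) = 0.9831436846
Theta = -S*exp(-qT)*phi(d1)*sigma/(2*sqrt(T)) - r*K*exp(-rT)*N(d2) + q*S*exp(-qT)*N(d1)
N(d1) = 0.6697756946; N(d2) = 0.5711465225; sqrt(T) = 1.0000000000
Term 1 = -21.9700 * 1.0000000000 * 0.3622473229 * 0.2600 / (2 * 1.0000000000) = -1.0346145789
Term 2 = -0.0170 * 20.6200 * 0.9831436846 * 0.5711465225 = -0.1968349041
Term 3 = 0 (no dividend yield, q = 0)
Theta = -1.0346145789 + (-0.1968349041) + (0.0000000000) = -1.231449


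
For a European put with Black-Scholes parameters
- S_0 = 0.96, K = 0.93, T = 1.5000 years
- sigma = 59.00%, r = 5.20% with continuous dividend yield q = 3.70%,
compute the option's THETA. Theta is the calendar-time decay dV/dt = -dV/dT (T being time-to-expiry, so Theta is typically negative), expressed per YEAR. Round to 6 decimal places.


d1 = 0.4363741043; d2 = -0.2862253698
phi(d1) = 0.3627107071; exp(-qT) = 0.9460120237; exp(-rT) = 0.9249644265
Theta = -S*exp(-qT)*phi(d1)*sigma/(2*sqrt(T)) + r*K*exp(-rT)*N(-d2) - q*S*exp(-qT)*N(-d1)
N(-d1) = 0.3312826621; N(-d2) = 0.6126472430; sqrt(T) = 1.2247448714
Term 1 = -0.9600 * 0.9460120237 * 0.3627107071 * 0.5900 / (2 * 1.2247448714) = -0.0793422755
Term 2 = 0.0520 * 0.9300 * 0.9249644265 * 0.6126472430 = 0.0274044952
Term 3 = -0.0370 * 0.9600 * 0.9460120237 * 0.3312826621 = -0.0111318750
Theta = -0.0793422755 + (0.0274044952) + (-0.0111318750) = -0.063070

Answer: Theta = -0.063070


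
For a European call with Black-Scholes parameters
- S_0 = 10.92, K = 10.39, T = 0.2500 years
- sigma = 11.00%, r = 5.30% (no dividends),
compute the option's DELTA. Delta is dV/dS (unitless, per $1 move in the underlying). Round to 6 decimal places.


d1 = 1.1729939128; d2 = 1.1179939128
phi(d1) = 0.2005090506; exp(-qT) = 1.0000000000; exp(-rT) = 0.9868373948
N(d1) = 0.8796008766
Delta = exp(-qT) * N(d1) = 1.0000000000 * 0.8796008766 = 0.879601

Answer: Delta = 0.879601


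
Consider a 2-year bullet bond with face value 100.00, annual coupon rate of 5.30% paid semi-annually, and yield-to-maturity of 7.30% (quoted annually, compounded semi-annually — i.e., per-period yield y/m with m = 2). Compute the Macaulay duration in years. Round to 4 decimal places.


Answer: Macaulay duration = 1.9222 years

Derivation:
Coupon per period c = face * coupon_rate / m = 2.650000
Periods per year m = 2; per-period yield y/m = 0.036500
Number of cashflows N = 4
Cashflows (t years, CF_t, discount factor 1/(1+y/m)^(m*t), PV):
  t = 0.5000: CF_t = 2.650000, DF = 0.964785, PV = 2.556681
  t = 1.0000: CF_t = 2.650000, DF = 0.930811, PV = 2.466648
  t = 1.5000: CF_t = 2.650000, DF = 0.898033, PV = 2.379786
  t = 2.0000: CF_t = 102.650000, DF = 0.866409, PV = 88.936847
Price P = sum_t PV_t = 96.339963
Macaulay numerator sum_t t * PV_t:
  t * PV_t at t = 0.5000: 1.278341
  t * PV_t at t = 1.0000: 2.466648
  t * PV_t at t = 1.5000: 3.569679
  t * PV_t at t = 2.0000: 177.873694
Macaulay duration D = (sum_t t * PV_t) / P = 185.188362 / 96.339963 = 1.922238


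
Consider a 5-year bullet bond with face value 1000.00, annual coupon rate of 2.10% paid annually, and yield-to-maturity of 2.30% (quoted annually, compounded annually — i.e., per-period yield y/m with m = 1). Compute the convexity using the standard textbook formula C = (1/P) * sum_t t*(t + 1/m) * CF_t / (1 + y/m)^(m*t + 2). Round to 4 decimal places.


Answer: Convexity = 27.1218

Derivation:
Coupon per period c = face * coupon_rate / m = 21.000000
Periods per year m = 1; per-period yield y/m = 0.023000
Number of cashflows N = 5
Cashflows (t years, CF_t, discount factor 1/(1+y/m)^(m*t), PV):
  t = 1.0000: CF_t = 21.000000, DF = 0.977517, PV = 20.527859
  t = 2.0000: CF_t = 21.000000, DF = 0.955540, PV = 20.066334
  t = 3.0000: CF_t = 21.000000, DF = 0.934056, PV = 19.615184
  t = 4.0000: CF_t = 21.000000, DF = 0.913056, PV = 19.174178
  t = 5.0000: CF_t = 1021.000000, DF = 0.892528, PV = 911.271050
Price P = sum_t PV_t = 990.654605
Convexity numerator sum_t t*(t + 1/m) * CF_t / (1+y/m)^(m*t + 2):
  t = 1.0000: term = 39.230369
  t = 2.0000: term = 115.045069
  t = 3.0000: term = 224.917047
  t = 4.0000: term = 366.433768
  t = 5.0000: term = 26122.669800
Convexity = (1/P) * sum = 26868.296053 / 990.654605 = 27.121760


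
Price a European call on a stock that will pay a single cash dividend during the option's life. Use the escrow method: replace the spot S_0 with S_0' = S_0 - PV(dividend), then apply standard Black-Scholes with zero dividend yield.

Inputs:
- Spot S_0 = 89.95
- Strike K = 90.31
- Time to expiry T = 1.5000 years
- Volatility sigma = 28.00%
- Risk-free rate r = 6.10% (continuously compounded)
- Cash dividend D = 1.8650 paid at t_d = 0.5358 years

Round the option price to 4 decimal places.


Answer: Price = 14.6960

Derivation:
PV(D) = D * exp(-r * t_d) = 1.8650 * 0.96784454 = 1.80503007
S_0' = S_0 - PV(D) = 89.9500 - 1.80503007 = 88.14496993
d1 = (ln(S_0'/K) + (r + sigma^2/2)*T) / (sigma*sqrt(T)) = 0.36752450
d2 = d1 - sigma*sqrt(T) = 0.02459593
exp(-rT) = 0.91256132
N(d1) = 0.64338609; N(d2) = 0.50981137
C = S_0' * N(d1) - K * exp(-rT) * N(d2) = 88.14496993 * 0.64338609 - 90.3100 * 0.91256132 * 0.50981137 = 14.6960


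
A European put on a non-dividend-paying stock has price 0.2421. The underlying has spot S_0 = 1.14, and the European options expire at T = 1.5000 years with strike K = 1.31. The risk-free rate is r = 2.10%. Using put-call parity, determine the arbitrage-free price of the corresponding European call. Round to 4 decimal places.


Put-call parity: C - P = S_0 * exp(-qT) - K * exp(-rT).
S_0 * exp(-qT) = 1.1400 * 1.00000000 = 1.14000000
K * exp(-rT) = 1.3100 * 0.96899096 = 1.26937815
C = P + S*exp(-qT) - K*exp(-rT)
C = 0.2421 + 1.14000000 - 1.26937815 = 0.1127

Answer: Call price = 0.1127


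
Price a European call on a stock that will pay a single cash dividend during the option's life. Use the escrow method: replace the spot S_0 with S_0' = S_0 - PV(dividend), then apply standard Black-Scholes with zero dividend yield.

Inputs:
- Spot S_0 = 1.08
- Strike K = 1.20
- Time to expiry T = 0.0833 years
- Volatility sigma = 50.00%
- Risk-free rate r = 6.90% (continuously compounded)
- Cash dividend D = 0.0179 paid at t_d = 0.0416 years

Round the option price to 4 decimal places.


PV(D) = D * exp(-r * t_d) = 0.0179 * 0.99713372 = 0.01784869
S_0' = S_0 - PV(D) = 1.0800 - 0.01784869 = 1.06215131
d1 = (ln(S_0'/K) + (r + sigma^2/2)*T) / (sigma*sqrt(T)) = -0.73360077
d2 = d1 - sigma*sqrt(T) = -0.87790947
exp(-rT) = 0.99426879
N(d1) = 0.23159605; N(d2) = 0.18999643
C = S_0' * N(d1) - K * exp(-rT) * N(d2) = 1.06215131 * 0.23159605 - 1.2000 * 0.99426879 * 0.18999643 = 0.0193

Answer: Price = 0.0193


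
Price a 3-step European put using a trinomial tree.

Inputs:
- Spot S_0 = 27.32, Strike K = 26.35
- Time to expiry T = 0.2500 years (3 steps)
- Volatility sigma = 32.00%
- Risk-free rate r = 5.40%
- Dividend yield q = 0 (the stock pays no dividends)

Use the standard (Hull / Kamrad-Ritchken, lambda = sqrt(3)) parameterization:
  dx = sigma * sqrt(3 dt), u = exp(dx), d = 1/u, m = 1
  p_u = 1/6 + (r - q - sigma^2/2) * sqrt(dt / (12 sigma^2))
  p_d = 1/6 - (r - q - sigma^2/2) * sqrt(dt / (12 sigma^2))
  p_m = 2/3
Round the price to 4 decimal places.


dt = T/N = 0.083333; dx = sigma*sqrt(3*dt) = 0.160000
u = exp(dx) = 1.173511; d = 1/u = 0.852144
p_u = 0.167396, p_m = 0.666667, p_d = 0.165937
Discount per step: exp(-r*dt) = 0.995510
Stock lattice S(k, j) with j the centered position index:
  k=0: S(0,+0) = 27.3200
  k=1: S(1,-1) = 23.2806; S(1,+0) = 27.3200; S(1,+1) = 32.0603
  k=2: S(2,-2) = 19.8384; S(2,-1) = 23.2806; S(2,+0) = 27.3200; S(2,+1) = 32.0603; S(2,+2) = 37.6231
  k=3: S(3,-3) = 16.9052; S(3,-2) = 19.8384; S(3,-1) = 23.2806; S(3,+0) = 27.3200; S(3,+1) = 32.0603; S(3,+2) = 37.6231; S(3,+3) = 44.1512
Terminal payoffs V(N, j) = max(K - S_T, 0):
  V(3,-3) = 9.444838; V(3,-2) = 6.511608; V(3,-1) = 3.069432; V(3,+0) = 0.000000; V(3,+1) = 0.000000; V(3,+2) = 0.000000; V(3,+3) = 0.000000
Backward induction: V(k, j) = exp(-r*dt) * [p_u * V(k+1, j+1) + p_m * V(k+1, j) + p_d * V(k+1, j-1)]
  V(2,-2) = exp(-r*dt) * [p_u*3.069432 + p_m*6.511608 + p_d*9.444838] = 6.393300
  V(2,-1) = exp(-r*dt) * [p_u*0.000000 + p_m*3.069432 + p_d*6.511608] = 3.112769
  V(2,+0) = exp(-r*dt) * [p_u*0.000000 + p_m*0.000000 + p_d*3.069432] = 0.507047
  V(2,+1) = exp(-r*dt) * [p_u*0.000000 + p_m*0.000000 + p_d*0.000000] = 0.000000
  V(2,+2) = exp(-r*dt) * [p_u*0.000000 + p_m*0.000000 + p_d*0.000000] = 0.000000
  V(1,-1) = exp(-r*dt) * [p_u*0.507047 + p_m*3.112769 + p_d*6.393300] = 3.206483
  V(1,+0) = exp(-r*dt) * [p_u*0.000000 + p_m*0.507047 + p_d*3.112769] = 0.850720
  V(1,+1) = exp(-r*dt) * [p_u*0.000000 + p_m*0.000000 + p_d*0.507047] = 0.083760
  V(0,+0) = exp(-r*dt) * [p_u*0.083760 + p_m*0.850720 + p_d*3.206483] = 1.108245

Answer: Price = V(0,0) = 1.1082


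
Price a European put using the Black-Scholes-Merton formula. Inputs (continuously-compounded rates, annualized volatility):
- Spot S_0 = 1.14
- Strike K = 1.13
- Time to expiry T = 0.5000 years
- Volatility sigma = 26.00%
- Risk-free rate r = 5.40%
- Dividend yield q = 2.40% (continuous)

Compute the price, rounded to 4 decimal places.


d1 = (ln(S/K) + (r - q + 0.5*sigma^2) * T) / (sigma * sqrt(T)) = 0.22143663
d2 = d1 - sigma * sqrt(T) = 0.03758887
exp(-rT) = 0.97336124; exp(-qT) = 0.98807171
P = K * exp(-rT) * N(-d2) - S_0 * exp(-qT) * N(-d1)
N(-d1) = 0.41237624; N(-d2) = 0.48500774
P = 1.1300 * 0.97336124 * 0.48500774 - 1.1400 * 0.98807171 * 0.41237624 = 0.0690

Answer: Price = 0.0690


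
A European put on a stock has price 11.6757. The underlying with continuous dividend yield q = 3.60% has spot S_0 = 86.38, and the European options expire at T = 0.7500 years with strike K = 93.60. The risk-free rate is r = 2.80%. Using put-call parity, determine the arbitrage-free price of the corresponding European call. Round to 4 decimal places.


Put-call parity: C - P = S_0 * exp(-qT) - K * exp(-rT).
S_0 * exp(-qT) = 86.3800 * 0.97336124 = 84.07894404
K * exp(-rT) = 93.6000 * 0.97921896 = 91.65489508
C = P + S*exp(-qT) - K*exp(-rT)
C = 11.6757 + 84.07894404 - 91.65489508 = 4.0997

Answer: Call price = 4.0997


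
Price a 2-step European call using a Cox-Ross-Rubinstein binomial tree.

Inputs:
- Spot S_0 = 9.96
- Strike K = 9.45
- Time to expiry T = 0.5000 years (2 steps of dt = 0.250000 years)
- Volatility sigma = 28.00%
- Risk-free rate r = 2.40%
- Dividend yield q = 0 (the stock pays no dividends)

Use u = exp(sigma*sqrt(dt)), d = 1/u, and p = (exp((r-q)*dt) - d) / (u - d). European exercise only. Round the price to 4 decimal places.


dt = T/N = 0.250000
u = exp(sigma*sqrt(dt)) = 1.150274; d = 1/u = 0.869358
p = (exp((r-q)*dt) - d) / (u - d) = 0.486480
Discount per step: exp(-r*dt) = 0.994018
Stock lattice S(k, i) with i counting down-moves:
  k=0: S(0,0) = 9.9600
  k=1: S(1,0) = 11.4567; S(1,1) = 8.6588
  k=2: S(2,0) = 13.1784; S(2,1) = 9.9600; S(2,2) = 7.5276
Terminal payoffs V(N, i) = max(S_T - K, 0):
  V(2,0) = 3.728373; V(2,1) = 0.510000; V(2,2) = 0.000000
Backward induction: V(k, i) = exp(-r*dt) * [p * V(k+1, i) + (1-p) * V(k+1, i+1)].
  V(1,0) = exp(-r*dt) * [p*3.728373 + (1-p)*0.510000] = 2.063257
  V(1,1) = exp(-r*dt) * [p*0.510000 + (1-p)*0.000000] = 0.246621
  V(0,0) = exp(-r*dt) * [p*2.063257 + (1-p)*0.246621] = 1.123616

Answer: Price = V(0,0) = 1.1236


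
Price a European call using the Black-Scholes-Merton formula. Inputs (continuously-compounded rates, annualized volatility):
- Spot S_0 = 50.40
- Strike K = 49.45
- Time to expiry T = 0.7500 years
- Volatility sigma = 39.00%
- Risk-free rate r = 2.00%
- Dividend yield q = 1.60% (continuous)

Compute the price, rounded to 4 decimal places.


Answer: Price = 7.1619

Derivation:
d1 = (ln(S/K) + (r - q + 0.5*sigma^2) * T) / (sigma * sqrt(T)) = 0.23409812
d2 = d1 - sigma * sqrt(T) = -0.10365179
exp(-rT) = 0.98511194; exp(-qT) = 0.98807171
C = S_0 * exp(-qT) * N(d1) - K * exp(-rT) * N(d2)
N(d1) = 0.59254560; N(d2) = 0.45872284
C = 50.4000 * 0.98807171 * 0.59254560 - 49.4500 * 0.98511194 * 0.45872284 = 7.1619


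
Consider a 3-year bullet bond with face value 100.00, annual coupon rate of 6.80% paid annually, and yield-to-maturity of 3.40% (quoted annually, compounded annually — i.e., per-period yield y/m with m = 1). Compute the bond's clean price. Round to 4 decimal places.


Coupon per period c = face * coupon_rate / m = 6.800000
Periods per year m = 1; per-period yield y/m = 0.034000
Number of cashflows N = 3
Cashflows (t years, CF_t, discount factor 1/(1+y/m)^(m*t), PV):
  t = 1.0000: CF_t = 6.800000, DF = 0.967118, PV = 6.576402
  t = 2.0000: CF_t = 6.800000, DF = 0.935317, PV = 6.360157
  t = 3.0000: CF_t = 106.800000, DF = 0.904562, PV = 96.607231
Price P = sum_t PV_t = 109.543791

Answer: Price = 109.5438


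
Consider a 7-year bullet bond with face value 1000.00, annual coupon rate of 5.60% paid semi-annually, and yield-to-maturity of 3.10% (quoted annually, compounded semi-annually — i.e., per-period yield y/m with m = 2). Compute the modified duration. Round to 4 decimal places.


Coupon per period c = face * coupon_rate / m = 28.000000
Periods per year m = 2; per-period yield y/m = 0.015500
Number of cashflows N = 14
Cashflows (t years, CF_t, discount factor 1/(1+y/m)^(m*t), PV):
  t = 0.5000: CF_t = 28.000000, DF = 0.984737, PV = 27.572624
  t = 1.0000: CF_t = 28.000000, DF = 0.969706, PV = 27.151772
  t = 1.5000: CF_t = 28.000000, DF = 0.954905, PV = 26.737343
  t = 2.0000: CF_t = 28.000000, DF = 0.940330, PV = 26.329240
  t = 2.5000: CF_t = 28.000000, DF = 0.925977, PV = 25.927366
  t = 3.0000: CF_t = 28.000000, DF = 0.911844, PV = 25.531625
  t = 3.5000: CF_t = 28.000000, DF = 0.897926, PV = 25.141926
  t = 4.0000: CF_t = 28.000000, DF = 0.884220, PV = 24.758174
  t = 4.5000: CF_t = 28.000000, DF = 0.870724, PV = 24.380280
  t = 5.0000: CF_t = 28.000000, DF = 0.857434, PV = 24.008153
  t = 5.5000: CF_t = 28.000000, DF = 0.844347, PV = 23.641707
  t = 6.0000: CF_t = 28.000000, DF = 0.831459, PV = 23.280854
  t = 6.5000: CF_t = 28.000000, DF = 0.818768, PV = 22.925508
  t = 7.0000: CF_t = 1028.000000, DF = 0.806271, PV = 828.846535
Price P = sum_t PV_t = 1156.233106
First compute Macaulay numerator sum_t t * PV_t:
  t * PV_t at t = 0.5000: 13.786312
  t * PV_t at t = 1.0000: 27.151772
  t * PV_t at t = 1.5000: 40.106015
  t * PV_t at t = 2.0000: 52.658480
  t * PV_t at t = 2.5000: 64.818414
  t * PV_t at t = 3.0000: 76.594876
  t * PV_t at t = 3.5000: 87.996740
  t * PV_t at t = 4.0000: 99.032696
  t * PV_t at t = 4.5000: 109.711258
  t * PV_t at t = 5.0000: 120.040766
  t * PV_t at t = 5.5000: 130.029387
  t * PV_t at t = 6.0000: 139.685121
  t * PV_t at t = 6.5000: 149.015803
  t * PV_t at t = 7.0000: 5801.925746
Macaulay duration D = 6912.553385 / 1156.233106 = 5.978512
Modified duration = D / (1 + y/m) = 5.978512 / (1 + 0.015500) = 5.887259

Answer: Modified duration = 5.8873


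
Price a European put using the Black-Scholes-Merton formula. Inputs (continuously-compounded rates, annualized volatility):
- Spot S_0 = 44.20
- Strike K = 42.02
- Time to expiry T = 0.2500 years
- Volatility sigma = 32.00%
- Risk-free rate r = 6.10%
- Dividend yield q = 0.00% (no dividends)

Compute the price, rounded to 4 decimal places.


Answer: Price = 1.5477

Derivation:
d1 = (ln(S/K) + (r - q + 0.5*sigma^2) * T) / (sigma * sqrt(T)) = 0.49143184
d2 = d1 - sigma * sqrt(T) = 0.33143184
exp(-rT) = 0.98486569; exp(-qT) = 1.00000000
P = K * exp(-rT) * N(-d2) - S_0 * exp(-qT) * N(-d1)
N(-d1) = 0.31156053; N(-d2) = 0.37015916
P = 42.0200 * 0.98486569 * 0.37015916 - 44.2000 * 1.00000000 * 0.31156053 = 1.5477


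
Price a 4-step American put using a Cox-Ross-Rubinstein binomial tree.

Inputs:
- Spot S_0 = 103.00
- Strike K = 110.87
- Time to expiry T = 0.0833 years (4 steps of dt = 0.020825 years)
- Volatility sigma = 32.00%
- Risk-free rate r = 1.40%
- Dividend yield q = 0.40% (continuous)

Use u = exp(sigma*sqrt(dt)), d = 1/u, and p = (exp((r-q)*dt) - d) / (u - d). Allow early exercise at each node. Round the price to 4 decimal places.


Answer: Price = V(0,0) = 9.0523

Derivation:
dt = T/N = 0.020825
u = exp(sigma*sqrt(dt)) = 1.047262; d = 1/u = 0.954871
p = (exp((r-q)*dt) - d) / (u - d) = 0.490712
Discount per step: exp(-r*dt) = 0.999708
Stock lattice S(k, i) with i counting down-moves:
  k=0: S(0,0) = 103.0000
  k=1: S(1,0) = 107.8679; S(1,1) = 98.3517
  k=2: S(2,0) = 112.9660; S(2,1) = 103.0000; S(2,2) = 93.9132
  k=3: S(3,0) = 118.3049; S(3,1) = 107.8679; S(3,2) = 98.3517; S(3,3) = 89.6751
  k=4: S(4,0) = 123.8962; S(4,1) = 112.9660; S(4,2) = 103.0000; S(4,3) = 93.9132; S(4,4) = 85.6281
Terminal payoffs V(N, i) = max(K - S_T, 0):
  V(4,0) = 0.000000; V(4,1) = 0.000000; V(4,2) = 7.870000; V(4,3) = 16.956756; V(4,4) = 25.241870
Backward induction: V(k, i) = exp(-r*dt) * [p * V(k+1, i) + (1-p) * V(k+1, i+1)]; then take max(V_cont, immediate exercise) for American.
  V(3,0) = exp(-r*dt) * [p*0.000000 + (1-p)*0.000000] = 0.000000; exercise = 0.000000; V(3,0) = max -> 0.000000
  V(3,1) = exp(-r*dt) * [p*0.000000 + (1-p)*7.870000] = 4.006931; exercise = 3.002052; V(3,1) = max -> 4.006931
  V(3,2) = exp(-r*dt) * [p*7.870000 + (1-p)*16.956756] = 12.494136; exercise = 12.518263; V(3,2) = max -> 12.518263
  V(3,3) = exp(-r*dt) * [p*16.956756 + (1-p)*25.241870] = 21.170095; exercise = 21.194945; V(3,3) = max -> 21.194945
  V(2,0) = exp(-r*dt) * [p*0.000000 + (1-p)*4.006931] = 2.040089; exercise = 0.000000; V(2,0) = max -> 2.040089
  V(2,1) = exp(-r*dt) * [p*4.006931 + (1-p)*12.518263] = 8.339222; exercise = 7.870000; V(2,1) = max -> 8.339222
  V(2,2) = exp(-r*dt) * [p*12.518263 + (1-p)*21.194945] = 16.932259; exercise = 16.956756; V(2,2) = max -> 16.956756
  V(1,0) = exp(-r*dt) * [p*2.040089 + (1-p)*8.339222] = 5.246634; exercise = 3.002052; V(1,0) = max -> 5.246634
  V(1,1) = exp(-r*dt) * [p*8.339222 + (1-p)*16.956756] = 12.724322; exercise = 12.518263; V(1,1) = max -> 12.724322
  V(0,0) = exp(-r*dt) * [p*5.246634 + (1-p)*12.724322] = 9.052294; exercise = 7.870000; V(0,0) = max -> 9.052294


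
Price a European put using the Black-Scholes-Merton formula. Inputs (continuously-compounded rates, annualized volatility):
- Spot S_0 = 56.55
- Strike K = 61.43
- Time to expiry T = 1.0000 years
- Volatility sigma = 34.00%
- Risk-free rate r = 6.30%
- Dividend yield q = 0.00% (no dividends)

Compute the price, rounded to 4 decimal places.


Answer: Price = 8.2875

Derivation:
d1 = (ln(S/K) + (r - q + 0.5*sigma^2) * T) / (sigma * sqrt(T)) = 0.11184379
d2 = d1 - sigma * sqrt(T) = -0.22815621
exp(-rT) = 0.93894347; exp(-qT) = 1.00000000
P = K * exp(-rT) * N(-d2) - S_0 * exp(-qT) * N(-d1)
N(-d1) = 0.45547363; N(-d2) = 0.59023760
P = 61.4300 * 0.93894347 * 0.59023760 - 56.5500 * 1.00000000 * 0.45547363 = 8.2875


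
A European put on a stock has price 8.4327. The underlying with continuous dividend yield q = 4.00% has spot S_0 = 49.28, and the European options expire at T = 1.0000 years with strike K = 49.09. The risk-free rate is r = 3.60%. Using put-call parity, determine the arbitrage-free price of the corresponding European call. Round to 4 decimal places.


Put-call parity: C - P = S_0 * exp(-qT) - K * exp(-rT).
S_0 * exp(-qT) = 49.2800 * 0.96078944 = 47.34770356
K * exp(-rT) = 49.0900 * 0.96464029 = 47.35419201
C = P + S*exp(-qT) - K*exp(-rT)
C = 8.4327 + 47.34770356 - 47.35419201 = 8.4262

Answer: Call price = 8.4262


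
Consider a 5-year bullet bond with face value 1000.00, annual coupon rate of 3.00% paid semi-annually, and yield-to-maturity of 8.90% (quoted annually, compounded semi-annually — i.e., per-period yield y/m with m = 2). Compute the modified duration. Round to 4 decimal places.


Coupon per period c = face * coupon_rate / m = 15.000000
Periods per year m = 2; per-period yield y/m = 0.044500
Number of cashflows N = 10
Cashflows (t years, CF_t, discount factor 1/(1+y/m)^(m*t), PV):
  t = 0.5000: CF_t = 15.000000, DF = 0.957396, PV = 14.360938
  t = 1.0000: CF_t = 15.000000, DF = 0.916607, PV = 13.749103
  t = 1.5000: CF_t = 15.000000, DF = 0.877556, PV = 13.163335
  t = 2.0000: CF_t = 15.000000, DF = 0.840168, PV = 12.602523
  t = 2.5000: CF_t = 15.000000, DF = 0.804374, PV = 12.065603
  t = 3.0000: CF_t = 15.000000, DF = 0.770104, PV = 11.551559
  t = 3.5000: CF_t = 15.000000, DF = 0.737294, PV = 11.059415
  t = 4.0000: CF_t = 15.000000, DF = 0.705883, PV = 10.588238
  t = 4.5000: CF_t = 15.000000, DF = 0.675809, PV = 10.137136
  t = 5.0000: CF_t = 1015.000000, DF = 0.647017, PV = 656.722051
Price P = sum_t PV_t = 765.999901
First compute Macaulay numerator sum_t t * PV_t:
  t * PV_t at t = 0.5000: 7.180469
  t * PV_t at t = 1.0000: 13.749103
  t * PV_t at t = 1.5000: 19.745002
  t * PV_t at t = 2.0000: 25.205045
  t * PV_t at t = 2.5000: 30.164008
  t * PV_t at t = 3.0000: 34.654676
  t * PV_t at t = 3.5000: 38.707952
  t * PV_t at t = 4.0000: 42.352953
  t * PV_t at t = 4.5000: 45.617111
  t * PV_t at t = 5.0000: 3283.610256
Macaulay duration D = 3540.986575 / 765.999901 = 4.622698
Modified duration = D / (1 + y/m) = 4.622698 / (1 + 0.044500) = 4.425752

Answer: Modified duration = 4.4258


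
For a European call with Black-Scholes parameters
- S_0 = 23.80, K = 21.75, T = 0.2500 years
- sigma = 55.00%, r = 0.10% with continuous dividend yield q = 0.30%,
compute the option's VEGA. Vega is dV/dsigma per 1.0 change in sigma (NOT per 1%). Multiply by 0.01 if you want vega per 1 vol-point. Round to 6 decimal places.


d1 = 0.4632157205; d2 = 0.1882157205
phi(d1) = 0.3583579488; exp(-qT) = 0.9992502812; exp(-rT) = 0.9997500312
Vega = S * exp(-qT) * phi(d1) * sqrt(T) = 23.8000 * 0.9992502812 * 0.3583579488 * 0.5000000000 = 4.261262

Answer: Vega = 4.261262


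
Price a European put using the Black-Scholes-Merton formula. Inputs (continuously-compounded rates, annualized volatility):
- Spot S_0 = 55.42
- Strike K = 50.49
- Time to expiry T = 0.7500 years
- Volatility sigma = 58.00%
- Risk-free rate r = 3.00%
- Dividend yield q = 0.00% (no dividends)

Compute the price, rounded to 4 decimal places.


Answer: Price = 7.6311

Derivation:
d1 = (ln(S/K) + (r - q + 0.5*sigma^2) * T) / (sigma * sqrt(T)) = 0.48142102
d2 = d1 - sigma * sqrt(T) = -0.02087372
exp(-rT) = 0.97775124; exp(-qT) = 1.00000000
P = K * exp(-rT) * N(-d2) - S_0 * exp(-qT) * N(-d1)
N(-d1) = 0.31510865; N(-d2) = 0.50832680
P = 50.4900 * 0.97775124 * 0.50832680 - 55.4200 * 1.00000000 * 0.31510865 = 7.6311


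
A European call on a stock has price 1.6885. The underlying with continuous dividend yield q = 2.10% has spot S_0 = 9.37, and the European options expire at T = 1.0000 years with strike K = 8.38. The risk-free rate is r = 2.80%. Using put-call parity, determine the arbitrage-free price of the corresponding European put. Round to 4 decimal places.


Put-call parity: C - P = S_0 * exp(-qT) - K * exp(-rT).
S_0 * exp(-qT) = 9.3700 * 0.97921896 = 9.17528170
K * exp(-rT) = 8.3800 * 0.97238837 = 8.14861451
P = C - S*exp(-qT) + K*exp(-rT)
P = 1.6885 - 9.17528170 + 8.14861451 = 0.6618

Answer: Put price = 0.6618


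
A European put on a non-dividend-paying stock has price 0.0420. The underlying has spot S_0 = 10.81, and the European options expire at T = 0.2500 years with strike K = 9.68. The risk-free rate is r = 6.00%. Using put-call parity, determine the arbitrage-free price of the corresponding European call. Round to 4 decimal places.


Answer: Call price = 1.3161

Derivation:
Put-call parity: C - P = S_0 * exp(-qT) - K * exp(-rT).
S_0 * exp(-qT) = 10.8100 * 1.00000000 = 10.81000000
K * exp(-rT) = 9.6800 * 0.98511194 = 9.53588358
C = P + S*exp(-qT) - K*exp(-rT)
C = 0.0420 + 10.81000000 - 9.53588358 = 1.3161


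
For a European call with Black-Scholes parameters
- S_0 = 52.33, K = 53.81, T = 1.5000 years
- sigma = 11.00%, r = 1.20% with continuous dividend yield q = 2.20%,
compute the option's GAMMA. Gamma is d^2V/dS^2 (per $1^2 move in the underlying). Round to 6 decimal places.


Answer: Gamma = 0.053053

Derivation:
d1 = -0.2509947835; d2 = -0.3857167193
phi(d1) = 0.3865717747; exp(-qT) = 0.9675385596; exp(-rT) = 0.9821610324
Gamma = exp(-qT) * phi(d1) / (S * sigma * sqrt(T)) = 0.9675385596 * 0.3865717747 / (52.3300 * 0.1100 * 1.2247448714) = 0.053053


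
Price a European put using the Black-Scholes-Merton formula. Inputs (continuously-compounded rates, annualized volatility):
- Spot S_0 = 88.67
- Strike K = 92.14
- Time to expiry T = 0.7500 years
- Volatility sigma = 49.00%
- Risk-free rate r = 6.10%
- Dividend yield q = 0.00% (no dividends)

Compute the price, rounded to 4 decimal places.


d1 = (ln(S/K) + (r - q + 0.5*sigma^2) * T) / (sigma * sqrt(T)) = 0.22952608
d2 = d1 - sigma * sqrt(T) = -0.19482637
exp(-rT) = 0.95528075; exp(-qT) = 1.00000000
P = K * exp(-rT) * N(-d2) - S_0 * exp(-qT) * N(-d1)
N(-d1) = 0.40923003; N(-d2) = 0.57723556
P = 92.1400 * 0.95528075 * 0.57723556 - 88.6700 * 1.00000000 * 0.40923003 = 14.5216

Answer: Price = 14.5216


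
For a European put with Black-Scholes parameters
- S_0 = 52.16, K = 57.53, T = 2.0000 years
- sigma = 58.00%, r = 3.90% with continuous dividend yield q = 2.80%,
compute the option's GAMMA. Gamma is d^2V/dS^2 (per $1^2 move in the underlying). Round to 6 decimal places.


Answer: Gamma = 0.008383

Derivation:
d1 = 0.3174779812; d2 = -0.5027658850
phi(d1) = 0.3793353383; exp(-qT) = 0.9455391359; exp(-rT) = 0.9249644265
Gamma = exp(-qT) * phi(d1) / (S * sigma * sqrt(T)) = 0.9455391359 * 0.3793353383 / (52.1600 * 0.5800 * 1.4142135624) = 0.008383


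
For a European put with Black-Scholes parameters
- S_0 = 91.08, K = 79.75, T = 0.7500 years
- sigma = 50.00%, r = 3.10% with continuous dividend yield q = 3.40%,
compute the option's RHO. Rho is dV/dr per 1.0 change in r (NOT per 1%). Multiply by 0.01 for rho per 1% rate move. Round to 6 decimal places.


d1 = 0.5180945006; d2 = 0.0850817987
phi(d1) = 0.3488373578; exp(-qT) = 0.9748223790; exp(-rT) = 0.9770181987
N(-d2) = 0.4660981802
Rho = -K*T*exp(-rT)*N(-d2) = -79.7500 * 0.7500 * 0.9770181987 * 0.4660981802 = -27.237799

Answer: Rho = -27.237799


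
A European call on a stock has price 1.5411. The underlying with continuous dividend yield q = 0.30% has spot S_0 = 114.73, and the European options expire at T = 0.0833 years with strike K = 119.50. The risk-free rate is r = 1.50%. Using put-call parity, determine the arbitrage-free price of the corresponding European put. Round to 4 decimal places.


Answer: Put price = 6.1905

Derivation:
Put-call parity: C - P = S_0 * exp(-qT) - K * exp(-rT).
S_0 * exp(-qT) = 114.7300 * 0.99975013 = 114.70133256
K * exp(-rT) = 119.5000 * 0.99875128 = 119.35077800
P = C - S*exp(-qT) + K*exp(-rT)
P = 1.5411 - 114.70133256 + 119.35077800 = 6.1905


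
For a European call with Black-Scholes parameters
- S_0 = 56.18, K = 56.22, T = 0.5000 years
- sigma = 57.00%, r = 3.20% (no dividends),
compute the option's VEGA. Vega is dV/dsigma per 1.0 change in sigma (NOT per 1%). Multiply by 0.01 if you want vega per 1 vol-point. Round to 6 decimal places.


d1 = 0.2394567647; d2 = -0.1635941006
phi(d1) = 0.3876670973; exp(-qT) = 1.0000000000; exp(-rT) = 0.9841273201
Vega = S * exp(-qT) * phi(d1) * sqrt(T) = 56.1800 * 1.0000000000 * 0.3876670973 * 0.7071067812 = 15.400176

Answer: Vega = 15.400176


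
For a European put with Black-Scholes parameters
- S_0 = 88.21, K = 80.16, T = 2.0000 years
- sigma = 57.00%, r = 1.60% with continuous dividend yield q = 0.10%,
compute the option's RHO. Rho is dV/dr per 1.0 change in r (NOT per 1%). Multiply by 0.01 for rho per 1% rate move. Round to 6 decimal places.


Answer: Rho = -92.788776

Derivation:
d1 = 0.5589811817; d2 = -0.2471205488
phi(d1) = 0.3412402467; exp(-qT) = 0.9980019987; exp(-rT) = 0.9685065821
N(-d2) = 0.5975925344
Rho = -K*T*exp(-rT)*N(-d2) = -80.1600 * 2.0000 * 0.9685065821 * 0.5975925344 = -92.788776


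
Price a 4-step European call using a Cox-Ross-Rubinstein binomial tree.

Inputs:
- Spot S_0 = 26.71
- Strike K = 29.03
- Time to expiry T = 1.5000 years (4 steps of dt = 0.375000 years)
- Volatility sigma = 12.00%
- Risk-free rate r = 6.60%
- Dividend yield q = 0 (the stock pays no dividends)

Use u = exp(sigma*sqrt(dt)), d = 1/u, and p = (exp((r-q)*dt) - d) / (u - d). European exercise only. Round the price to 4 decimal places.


Answer: Price = V(0,0) = 1.7810

Derivation:
dt = T/N = 0.375000
u = exp(sigma*sqrt(dt)) = 1.076252; d = 1/u = 0.929150
p = (exp((r-q)*dt) - d) / (u - d) = 0.651987
Discount per step: exp(-r*dt) = 0.975554
Stock lattice S(k, i) with i counting down-moves:
  k=0: S(0,0) = 26.7100
  k=1: S(1,0) = 28.7467; S(1,1) = 24.8176
  k=2: S(2,0) = 30.9387; S(2,1) = 26.7100; S(2,2) = 23.0593
  k=3: S(3,0) = 33.2978; S(3,1) = 28.7467; S(3,2) = 24.8176; S(3,3) = 21.4255
  k=4: S(4,0) = 35.8369; S(4,1) = 30.9387; S(4,2) = 26.7100; S(4,3) = 23.0593; S(4,4) = 19.9076
Terminal payoffs V(N, i) = max(S_T - K, 0):
  V(4,0) = 6.806854; V(4,1) = 1.908687; V(4,2) = 0.000000; V(4,3) = 0.000000; V(4,4) = 0.000000
Backward induction: V(k, i) = exp(-r*dt) * [p * V(k+1, i) + (1-p) * V(k+1, i+1)].
  V(3,0) = exp(-r*dt) * [p*6.806854 + (1-p)*1.908687] = 4.977500
  V(3,1) = exp(-r*dt) * [p*1.908687 + (1-p)*0.000000] = 1.214018
  V(3,2) = exp(-r*dt) * [p*0.000000 + (1-p)*0.000000] = 0.000000
  V(3,3) = exp(-r*dt) * [p*0.000000 + (1-p)*0.000000] = 0.000000
  V(2,0) = exp(-r*dt) * [p*4.977500 + (1-p)*1.214018] = 3.578098
  V(2,1) = exp(-r*dt) * [p*1.214018 + (1-p)*0.000000] = 0.772175
  V(2,2) = exp(-r*dt) * [p*0.000000 + (1-p)*0.000000] = 0.000000
  V(1,0) = exp(-r*dt) * [p*3.578098 + (1-p)*0.772175] = 2.538002
  V(1,1) = exp(-r*dt) * [p*0.772175 + (1-p)*0.000000] = 0.491141
  V(0,0) = exp(-r*dt) * [p*2.538002 + (1-p)*0.491141] = 1.781038


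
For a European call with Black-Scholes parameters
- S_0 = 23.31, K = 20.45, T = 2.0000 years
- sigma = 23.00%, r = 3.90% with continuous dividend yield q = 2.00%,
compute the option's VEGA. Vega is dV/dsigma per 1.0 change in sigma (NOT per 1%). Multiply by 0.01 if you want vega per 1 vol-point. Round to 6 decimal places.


d1 = 0.6818955670; d2 = 0.3566264476
phi(d1) = 0.3161845189; exp(-qT) = 0.9607894392; exp(-rT) = 0.9249644265
Vega = S * exp(-qT) * phi(d1) * sqrt(T) = 23.3100 * 0.9607894392 * 0.3161845189 * 1.4142135624 = 10.014427

Answer: Vega = 10.014427


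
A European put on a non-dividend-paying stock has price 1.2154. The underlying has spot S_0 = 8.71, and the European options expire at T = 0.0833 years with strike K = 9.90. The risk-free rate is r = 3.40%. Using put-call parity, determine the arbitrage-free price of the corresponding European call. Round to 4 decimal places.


Answer: Call price = 0.0534

Derivation:
Put-call parity: C - P = S_0 * exp(-qT) - K * exp(-rT).
S_0 * exp(-qT) = 8.7100 * 1.00000000 = 8.71000000
K * exp(-rT) = 9.9000 * 0.99717181 = 9.87200089
C = P + S*exp(-qT) - K*exp(-rT)
C = 1.2154 + 8.71000000 - 9.87200089 = 0.0534


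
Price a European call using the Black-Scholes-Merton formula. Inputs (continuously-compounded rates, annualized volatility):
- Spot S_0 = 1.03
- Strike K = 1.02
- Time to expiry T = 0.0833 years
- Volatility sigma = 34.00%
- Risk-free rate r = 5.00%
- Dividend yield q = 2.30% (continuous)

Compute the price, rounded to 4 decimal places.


d1 = (ln(S/K) + (r - q + 0.5*sigma^2) * T) / (sigma * sqrt(T)) = 0.17140558
d2 = d1 - sigma * sqrt(T) = 0.07327567
exp(-rT) = 0.99584366; exp(-qT) = 0.99808593
C = S_0 * exp(-qT) * N(d1) - K * exp(-rT) * N(d2)
N(d1) = 0.56804757; N(d2) = 0.52920662
C = 1.0300 * 0.99808593 * 0.56804757 - 1.0200 * 0.99584366 * 0.52920662 = 0.0464

Answer: Price = 0.0464


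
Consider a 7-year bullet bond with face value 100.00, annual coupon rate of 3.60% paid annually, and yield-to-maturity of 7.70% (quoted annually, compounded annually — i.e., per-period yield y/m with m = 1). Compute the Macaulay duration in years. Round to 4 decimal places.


Answer: Macaulay duration = 6.2044 years

Derivation:
Coupon per period c = face * coupon_rate / m = 3.600000
Periods per year m = 1; per-period yield y/m = 0.077000
Number of cashflows N = 7
Cashflows (t years, CF_t, discount factor 1/(1+y/m)^(m*t), PV):
  t = 1.0000: CF_t = 3.600000, DF = 0.928505, PV = 3.342618
  t = 2.0000: CF_t = 3.600000, DF = 0.862122, PV = 3.103638
  t = 3.0000: CF_t = 3.600000, DF = 0.800484, PV = 2.881744
  t = 4.0000: CF_t = 3.600000, DF = 0.743254, PV = 2.675714
  t = 5.0000: CF_t = 3.600000, DF = 0.690115, PV = 2.484414
  t = 6.0000: CF_t = 3.600000, DF = 0.640775, PV = 2.306791
  t = 7.0000: CF_t = 103.600000, DF = 0.594963, PV = 61.638184
Price P = sum_t PV_t = 78.433103
Macaulay numerator sum_t t * PV_t:
  t * PV_t at t = 1.0000: 3.342618
  t * PV_t at t = 2.0000: 6.207276
  t * PV_t at t = 3.0000: 8.645232
  t * PV_t at t = 4.0000: 10.702856
  t * PV_t at t = 5.0000: 12.422070
  t * PV_t at t = 6.0000: 13.840747
  t * PV_t at t = 7.0000: 431.467285
Macaulay duration D = (sum_t t * PV_t) / P = 486.628086 / 78.433103 = 6.204371


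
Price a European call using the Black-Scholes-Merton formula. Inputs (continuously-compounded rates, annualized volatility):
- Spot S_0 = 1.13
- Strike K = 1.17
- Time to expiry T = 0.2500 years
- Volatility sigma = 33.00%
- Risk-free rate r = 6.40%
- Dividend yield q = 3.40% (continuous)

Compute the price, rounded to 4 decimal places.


Answer: Price = 0.0602

Derivation:
d1 = (ln(S/K) + (r - q + 0.5*sigma^2) * T) / (sigma * sqrt(T)) = -0.08287040
d2 = d1 - sigma * sqrt(T) = -0.24787040
exp(-rT) = 0.98412732; exp(-qT) = 0.99153602
C = S_0 * exp(-qT) * N(d1) - K * exp(-rT) * N(d2)
N(d1) = 0.46697730; N(d2) = 0.40211734
C = 1.1300 * 0.99153602 * 0.46697730 - 1.1700 * 0.98412732 * 0.40211734 = 0.0602


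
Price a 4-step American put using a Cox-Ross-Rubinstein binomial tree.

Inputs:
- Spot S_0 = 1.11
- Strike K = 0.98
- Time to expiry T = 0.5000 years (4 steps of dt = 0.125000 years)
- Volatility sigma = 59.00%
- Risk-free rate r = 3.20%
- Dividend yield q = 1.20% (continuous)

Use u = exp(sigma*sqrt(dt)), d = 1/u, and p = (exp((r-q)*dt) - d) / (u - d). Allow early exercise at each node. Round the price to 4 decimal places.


dt = T/N = 0.125000
u = exp(sigma*sqrt(dt)) = 1.231948; d = 1/u = 0.811723
p = (exp((r-q)*dt) - d) / (u - d) = 0.453996
Discount per step: exp(-r*dt) = 0.996008
Stock lattice S(k, i) with i counting down-moves:
  k=0: S(0,0) = 1.1100
  k=1: S(1,0) = 1.3675; S(1,1) = 0.9010
  k=2: S(2,0) = 1.6846; S(2,1) = 1.1100; S(2,2) = 0.7314
  k=3: S(3,0) = 2.0754; S(3,1) = 1.3675; S(3,2) = 0.9010; S(3,3) = 0.5937
  k=4: S(4,0) = 2.5568; S(4,1) = 1.6846; S(4,2) = 1.1100; S(4,3) = 0.7314; S(4,4) = 0.4819
Terminal payoffs V(N, i) = max(K - S_T, 0):
  V(4,0) = 0.000000; V(4,1) = 0.000000; V(4,2) = 0.000000; V(4,3) = 0.248628; V(4,4) = 0.498104
Backward induction: V(k, i) = exp(-r*dt) * [p * V(k+1, i) + (1-p) * V(k+1, i+1)]; then take max(V_cont, immediate exercise) for American.
  V(3,0) = exp(-r*dt) * [p*0.000000 + (1-p)*0.000000] = 0.000000; exercise = 0.000000; V(3,0) = max -> 0.000000
  V(3,1) = exp(-r*dt) * [p*0.000000 + (1-p)*0.000000] = 0.000000; exercise = 0.000000; V(3,1) = max -> 0.000000
  V(3,2) = exp(-r*dt) * [p*0.000000 + (1-p)*0.248628] = 0.135210; exercise = 0.078988; V(3,2) = max -> 0.135210
  V(3,3) = exp(-r*dt) * [p*0.248628 + (1-p)*0.498104] = 0.383306; exercise = 0.386329; V(3,3) = max -> 0.386329
  V(2,0) = exp(-r*dt) * [p*0.000000 + (1-p)*0.000000] = 0.000000; exercise = 0.000000; V(2,0) = max -> 0.000000
  V(2,1) = exp(-r*dt) * [p*0.000000 + (1-p)*0.135210] = 0.073531; exercise = 0.000000; V(2,1) = max -> 0.073531
  V(2,2) = exp(-r*dt) * [p*0.135210 + (1-p)*0.386329] = 0.271235; exercise = 0.248628; V(2,2) = max -> 0.271235
  V(1,0) = exp(-r*dt) * [p*0.000000 + (1-p)*0.073531] = 0.039988; exercise = 0.000000; V(1,0) = max -> 0.039988
  V(1,1) = exp(-r*dt) * [p*0.073531 + (1-p)*0.271235] = 0.180753; exercise = 0.078988; V(1,1) = max -> 0.180753
  V(0,0) = exp(-r*dt) * [p*0.039988 + (1-p)*0.180753] = 0.116380; exercise = 0.000000; V(0,0) = max -> 0.116380

Answer: Price = V(0,0) = 0.1164
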